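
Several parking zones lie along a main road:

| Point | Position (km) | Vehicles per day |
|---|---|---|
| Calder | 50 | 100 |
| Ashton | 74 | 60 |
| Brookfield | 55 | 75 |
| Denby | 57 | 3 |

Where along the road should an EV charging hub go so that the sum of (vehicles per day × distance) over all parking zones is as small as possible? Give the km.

For a sum of weighted absolute distances on a line, the optimum is the weighted median (not the mean). Total weight W = 238; half-weight = 119.
Sort by position and accumulate weight:
  km 50 (Calder, w=100) → cum 100
  km 55 (Brookfield, w=75) → cum 175  ≥ 119 → median here
  km 57 (Denby, w=3) → cum 178
  km 74 (Ashton, w=60) → cum 238
Optimal location: km 55.

x = 55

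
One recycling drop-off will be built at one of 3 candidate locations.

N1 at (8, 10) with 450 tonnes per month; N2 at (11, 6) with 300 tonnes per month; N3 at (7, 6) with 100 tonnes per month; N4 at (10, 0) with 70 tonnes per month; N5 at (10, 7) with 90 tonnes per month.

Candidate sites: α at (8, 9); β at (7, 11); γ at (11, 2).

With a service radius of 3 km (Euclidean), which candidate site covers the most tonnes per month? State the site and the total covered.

Coverage radius r = 3 km; a point is covered iff (Δx)²+(Δy)² ≤ 3² = 9.
  α (8, 9): covers {N1, N5} → 540
  β (7, 11): covers {N1} → 450
  γ (11, 2): covers {N4} → 70
Maximum coverage at α: 540 tonnes per month.

α, covering 540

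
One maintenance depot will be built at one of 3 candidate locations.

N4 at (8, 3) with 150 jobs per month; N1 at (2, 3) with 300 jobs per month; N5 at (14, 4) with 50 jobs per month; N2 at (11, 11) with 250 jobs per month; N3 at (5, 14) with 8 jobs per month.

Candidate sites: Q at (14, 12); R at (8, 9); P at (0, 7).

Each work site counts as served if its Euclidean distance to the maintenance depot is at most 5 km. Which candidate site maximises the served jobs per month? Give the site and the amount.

P, covering 300

Coverage radius r = 5 km; a point is covered iff (Δx)²+(Δy)² ≤ 5² = 25.
  Q (14, 12): covers {N2} → 250
  R (8, 9): covers {N2} → 250
  P (0, 7): covers {N1} → 300
Maximum coverage at P: 300 jobs per month.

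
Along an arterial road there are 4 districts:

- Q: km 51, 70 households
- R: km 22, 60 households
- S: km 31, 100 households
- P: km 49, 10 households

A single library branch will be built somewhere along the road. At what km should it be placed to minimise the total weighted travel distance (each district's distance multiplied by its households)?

For a sum of weighted absolute distances on a line, the optimum is the weighted median (not the mean). Total weight W = 240; half-weight = 120.
Sort by position and accumulate weight:
  km 22 (R, w=60) → cum 60
  km 31 (S, w=100) → cum 160  ≥ 120 → median here
  km 49 (P, w=10) → cum 170
  km 51 (Q, w=70) → cum 240
Optimal location: km 31.

x = 31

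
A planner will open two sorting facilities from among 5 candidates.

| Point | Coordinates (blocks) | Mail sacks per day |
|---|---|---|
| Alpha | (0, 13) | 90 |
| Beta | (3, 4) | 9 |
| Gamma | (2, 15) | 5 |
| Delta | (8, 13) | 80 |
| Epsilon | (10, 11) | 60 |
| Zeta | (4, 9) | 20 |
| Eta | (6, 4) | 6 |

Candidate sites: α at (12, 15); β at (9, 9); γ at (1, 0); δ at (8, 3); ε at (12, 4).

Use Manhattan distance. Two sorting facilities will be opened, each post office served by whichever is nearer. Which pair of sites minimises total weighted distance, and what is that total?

{β, δ}, total 1987

Evaluate every pair (each demand assigned to the nearer of the two):
  {β, δ}: total = 1987
  {β, γ}: total = 2017
  {β, ε}: total = 2032
  {α, β}: total = 2047
  {α, δ}: total = 2422
  {α, γ}: total = 2498
  {α, ε}: total = 2527
  {γ, δ}: total = 3012
  {γ, ε}: total = 3250
  {δ, ε}: total = 3322
Best pair: {β, δ} with total 1987.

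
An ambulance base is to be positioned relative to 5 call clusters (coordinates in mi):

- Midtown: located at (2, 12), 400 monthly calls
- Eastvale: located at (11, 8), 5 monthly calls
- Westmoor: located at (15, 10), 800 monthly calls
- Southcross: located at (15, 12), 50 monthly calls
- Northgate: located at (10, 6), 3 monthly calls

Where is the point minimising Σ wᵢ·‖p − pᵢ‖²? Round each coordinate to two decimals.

The minimiser of Σwᵢ‖p−pᵢ‖² is the weighted centroid p* = (Σwᵢpᵢ)/(Σwᵢ).
Σwᵢ = 1258.
Σwᵢxᵢ = 400·2 + 5·11 + 800·15 + 50·15 + 3·10 = 13635.
Σwᵢyᵢ = 400·12 + 5·8 + 800·10 + 50·12 + 3·6 = 13458.
x* = 13635/1258 = 10.84, y* = 13458/1258 = 10.70.

(10.84, 10.70)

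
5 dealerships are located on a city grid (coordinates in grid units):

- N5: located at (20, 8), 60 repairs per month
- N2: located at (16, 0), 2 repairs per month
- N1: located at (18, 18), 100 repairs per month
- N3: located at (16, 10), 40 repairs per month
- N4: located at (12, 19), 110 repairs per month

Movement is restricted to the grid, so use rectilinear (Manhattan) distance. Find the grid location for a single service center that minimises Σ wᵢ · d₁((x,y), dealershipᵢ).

(18, 18)

Manhattan distance separates: Σwᵢ(|x−xᵢ|+|y−yᵢ|) = Σwᵢ|x−xᵢ| + Σwᵢ|y−yᵢ|, so x and y are optimised independently as 1-D weighted medians.
Total weight W = 312; half = 156.
x-coordinate, sorted with cumulative weight:
  x=12 (N4, w=110) cum 110
  x=16 (N2, w=2) cum 112
  x=16 (N3, w=40) cum 152
  x=18 (N1, w=100) cum 252  ← median
  x=20 (N5, w=60) cum 312
⇒ x* = 18
y-coordinate, sorted with cumulative weight:
  y=0 (N2, w=2) cum 2
  y=8 (N5, w=60) cum 62
  y=10 (N3, w=40) cum 102
  y=18 (N1, w=100) cum 202  ← median
  y=19 (N4, w=110) cum 312
⇒ y* = 18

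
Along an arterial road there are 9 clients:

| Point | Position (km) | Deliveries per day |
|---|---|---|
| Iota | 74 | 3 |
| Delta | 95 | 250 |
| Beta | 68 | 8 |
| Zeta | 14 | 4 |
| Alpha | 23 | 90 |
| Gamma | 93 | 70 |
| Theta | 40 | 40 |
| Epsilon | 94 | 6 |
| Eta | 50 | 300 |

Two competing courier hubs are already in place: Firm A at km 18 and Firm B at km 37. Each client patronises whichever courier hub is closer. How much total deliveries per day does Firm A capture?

94

The indifferent point is the midpoint (18+37)/2 = 27.5; clients left of it (closer to Firm A at 18) go to Firm A, those right go to Firm B.
  Zeta at 14 (w=4) → Firm A
  Alpha at 23 (w=90) → Firm A
  Theta at 40 (w=40) → Firm B
  Eta at 50 (w=300) → Firm B
  Beta at 68 (w=8) → Firm B
  Iota at 74 (w=3) → Firm B
  Gamma at 93 (w=70) → Firm B
  Epsilon at 94 (w=6) → Firm B
  Delta at 95 (w=250) → Firm B
Firm A captures 94; Firm B captures 677.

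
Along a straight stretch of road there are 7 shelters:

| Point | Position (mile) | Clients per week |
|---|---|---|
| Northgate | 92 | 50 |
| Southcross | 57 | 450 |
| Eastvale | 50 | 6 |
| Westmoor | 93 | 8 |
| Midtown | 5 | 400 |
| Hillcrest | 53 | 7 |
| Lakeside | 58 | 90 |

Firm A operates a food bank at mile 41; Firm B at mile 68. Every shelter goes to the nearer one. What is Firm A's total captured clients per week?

The indifferent point is the midpoint (41+68)/2 = 54.5; shelters left of it (closer to Firm A at 41) go to Firm A, those right go to Firm B.
  Midtown at 5 (w=400) → Firm A
  Eastvale at 50 (w=6) → Firm A
  Hillcrest at 53 (w=7) → Firm A
  Southcross at 57 (w=450) → Firm B
  Lakeside at 58 (w=90) → Firm B
  Northgate at 92 (w=50) → Firm B
  Westmoor at 93 (w=8) → Firm B
Firm A captures 413; Firm B captures 598.

413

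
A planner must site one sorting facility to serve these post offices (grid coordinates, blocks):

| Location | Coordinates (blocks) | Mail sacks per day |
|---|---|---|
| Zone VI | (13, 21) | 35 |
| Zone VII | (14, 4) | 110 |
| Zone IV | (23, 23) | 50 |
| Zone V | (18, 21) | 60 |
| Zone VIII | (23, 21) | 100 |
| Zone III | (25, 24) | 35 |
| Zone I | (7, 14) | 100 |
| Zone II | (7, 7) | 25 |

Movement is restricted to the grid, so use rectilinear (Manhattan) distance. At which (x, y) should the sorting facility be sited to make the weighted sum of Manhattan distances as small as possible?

Manhattan distance separates: Σwᵢ(|x−xᵢ|+|y−yᵢ|) = Σwᵢ|x−xᵢ| + Σwᵢ|y−yᵢ|, so x and y are optimised independently as 1-D weighted medians.
Total weight W = 515; half = 257.5.
x-coordinate, sorted with cumulative weight:
  x=7 (Zone I, w=100) cum 100
  x=7 (Zone II, w=25) cum 125
  x=13 (Zone VI, w=35) cum 160
  x=14 (Zone VII, w=110) cum 270  ← median
  x=18 (Zone V, w=60) cum 330
  x=23 (Zone IV, w=50) cum 380
  x=23 (Zone VIII, w=100) cum 480
  x=25 (Zone III, w=35) cum 515
⇒ x* = 14
y-coordinate, sorted with cumulative weight:
  y=4 (Zone VII, w=110) cum 110
  y=7 (Zone II, w=25) cum 135
  y=14 (Zone I, w=100) cum 235
  y=21 (Zone VI, w=35) cum 270  ← median
  y=21 (Zone V, w=60) cum 330
  y=21 (Zone VIII, w=100) cum 430
  y=23 (Zone IV, w=50) cum 480
  y=24 (Zone III, w=35) cum 515
⇒ y* = 21

(14, 21)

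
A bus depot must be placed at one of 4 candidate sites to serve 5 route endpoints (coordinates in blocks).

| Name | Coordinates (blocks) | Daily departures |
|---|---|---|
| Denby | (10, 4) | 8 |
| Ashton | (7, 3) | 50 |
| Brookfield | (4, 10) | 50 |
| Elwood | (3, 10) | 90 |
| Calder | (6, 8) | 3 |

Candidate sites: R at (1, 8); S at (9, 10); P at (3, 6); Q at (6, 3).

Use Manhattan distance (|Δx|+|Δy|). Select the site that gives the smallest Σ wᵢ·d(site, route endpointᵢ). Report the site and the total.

P, total 1047 blocks

Total weighted distance at each candidate:
  R (1, 8): total = 1279
  S (9, 10): total = 1311
  P (3, 6): total = 1047
  Q (6, 3): total = 1455
Minimum is at P with total 1047 blocks.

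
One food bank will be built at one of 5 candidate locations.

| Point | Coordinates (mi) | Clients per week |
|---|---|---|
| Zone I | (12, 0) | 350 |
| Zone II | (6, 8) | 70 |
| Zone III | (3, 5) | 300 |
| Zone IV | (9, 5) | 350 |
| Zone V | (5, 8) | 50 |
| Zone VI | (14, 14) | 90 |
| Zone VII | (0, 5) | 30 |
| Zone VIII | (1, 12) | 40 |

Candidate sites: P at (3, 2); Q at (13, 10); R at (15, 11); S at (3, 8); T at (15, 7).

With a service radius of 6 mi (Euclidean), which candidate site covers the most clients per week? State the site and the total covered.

S, covering 490

Coverage radius r = 6 mi; a point is covered iff (Δx)²+(Δy)² ≤ 6² = 36.
  P (3, 2): covers {Zone III, Zone VII} → 330
  Q (13, 10): covers {Zone VI} → 90
  R (15, 11): covers {Zone VI} → 90
  S (3, 8): covers {Zone II, Zone III, Zone V, Zone VII, Zone VIII} → 490
  T (15, 7): covers {none} → 0
Maximum coverage at S: 490 clients per week.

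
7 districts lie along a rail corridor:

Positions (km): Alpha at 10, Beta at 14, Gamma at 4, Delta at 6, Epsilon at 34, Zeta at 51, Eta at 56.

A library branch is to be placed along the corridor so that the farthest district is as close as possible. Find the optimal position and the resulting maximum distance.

The 1-center on a line is the midpoint of the two extreme points: leftmost at 4, rightmost at 56.
Optimal location = (4 + 56)/2 = 30; maximum distance = (56 − 4)/2 = 26.

location 30, max distance 26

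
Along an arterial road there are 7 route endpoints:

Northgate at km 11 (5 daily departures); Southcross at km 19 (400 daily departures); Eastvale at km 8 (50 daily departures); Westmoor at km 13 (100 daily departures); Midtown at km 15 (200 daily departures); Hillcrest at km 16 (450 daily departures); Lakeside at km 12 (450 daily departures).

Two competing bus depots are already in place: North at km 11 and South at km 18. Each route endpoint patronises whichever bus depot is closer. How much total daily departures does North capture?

605

The indifferent point is the midpoint (11+18)/2 = 14.5; route endpoints left of it (closer to North at 11) go to North, those right go to South.
  Eastvale at 8 (w=50) → North
  Northgate at 11 (w=5) → North
  Lakeside at 12 (w=450) → North
  Westmoor at 13 (w=100) → North
  Midtown at 15 (w=200) → South
  Hillcrest at 16 (w=450) → South
  Southcross at 19 (w=400) → South
North captures 605; South captures 1050.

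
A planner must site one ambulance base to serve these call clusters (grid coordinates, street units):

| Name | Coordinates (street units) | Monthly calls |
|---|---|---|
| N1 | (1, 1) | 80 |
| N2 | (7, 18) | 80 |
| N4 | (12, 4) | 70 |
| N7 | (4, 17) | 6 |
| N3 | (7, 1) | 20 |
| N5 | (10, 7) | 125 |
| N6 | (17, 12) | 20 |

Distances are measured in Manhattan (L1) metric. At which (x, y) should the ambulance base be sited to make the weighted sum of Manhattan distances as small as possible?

Manhattan distance separates: Σwᵢ(|x−xᵢ|+|y−yᵢ|) = Σwᵢ|x−xᵢ| + Σwᵢ|y−yᵢ|, so x and y are optimised independently as 1-D weighted medians.
Total weight W = 401; half = 200.5.
x-coordinate, sorted with cumulative weight:
  x=1 (N1, w=80) cum 80
  x=4 (N7, w=6) cum 86
  x=7 (N2, w=80) cum 166
  x=7 (N3, w=20) cum 186
  x=10 (N5, w=125) cum 311  ← median
  x=12 (N4, w=70) cum 381
  x=17 (N6, w=20) cum 401
⇒ x* = 10
y-coordinate, sorted with cumulative weight:
  y=1 (N1, w=80) cum 80
  y=1 (N3, w=20) cum 100
  y=4 (N4, w=70) cum 170
  y=7 (N5, w=125) cum 295  ← median
  y=12 (N6, w=20) cum 315
  y=17 (N7, w=6) cum 321
  y=18 (N2, w=80) cum 401
⇒ y* = 7

(10, 7)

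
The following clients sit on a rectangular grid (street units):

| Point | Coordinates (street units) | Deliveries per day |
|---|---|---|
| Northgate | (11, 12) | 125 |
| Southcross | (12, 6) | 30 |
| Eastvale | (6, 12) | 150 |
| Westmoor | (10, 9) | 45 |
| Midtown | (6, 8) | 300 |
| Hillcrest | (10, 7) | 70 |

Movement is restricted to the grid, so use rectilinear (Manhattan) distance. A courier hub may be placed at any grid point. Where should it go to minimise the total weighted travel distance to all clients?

Manhattan distance separates: Σwᵢ(|x−xᵢ|+|y−yᵢ|) = Σwᵢ|x−xᵢ| + Σwᵢ|y−yᵢ|, so x and y are optimised independently as 1-D weighted medians.
Total weight W = 720; half = 360.
x-coordinate, sorted with cumulative weight:
  x=6 (Eastvale, w=150) cum 150
  x=6 (Midtown, w=300) cum 450  ← median
  x=10 (Westmoor, w=45) cum 495
  x=10 (Hillcrest, w=70) cum 565
  x=11 (Northgate, w=125) cum 690
  x=12 (Southcross, w=30) cum 720
⇒ x* = 6
y-coordinate, sorted with cumulative weight:
  y=6 (Southcross, w=30) cum 30
  y=7 (Hillcrest, w=70) cum 100
  y=8 (Midtown, w=300) cum 400  ← median
  y=9 (Westmoor, w=45) cum 445
  y=12 (Northgate, w=125) cum 570
  y=12 (Eastvale, w=150) cum 720
⇒ y* = 8

(6, 8)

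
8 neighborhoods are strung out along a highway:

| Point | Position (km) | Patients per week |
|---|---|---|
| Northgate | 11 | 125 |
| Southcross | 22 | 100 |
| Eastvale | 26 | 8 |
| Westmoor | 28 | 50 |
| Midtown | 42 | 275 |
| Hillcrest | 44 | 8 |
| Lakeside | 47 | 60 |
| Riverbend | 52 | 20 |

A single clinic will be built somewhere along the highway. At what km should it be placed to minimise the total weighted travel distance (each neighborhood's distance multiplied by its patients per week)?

x = 42

For a sum of weighted absolute distances on a line, the optimum is the weighted median (not the mean). Total weight W = 646; half-weight = 323.
Sort by position and accumulate weight:
  km 11 (Northgate, w=125) → cum 125
  km 22 (Southcross, w=100) → cum 225
  km 26 (Eastvale, w=8) → cum 233
  km 28 (Westmoor, w=50) → cum 283
  km 42 (Midtown, w=275) → cum 558  ≥ 323 → median here
  km 44 (Hillcrest, w=8) → cum 566
  km 47 (Lakeside, w=60) → cum 626
  km 52 (Riverbend, w=20) → cum 646
Optimal location: km 42.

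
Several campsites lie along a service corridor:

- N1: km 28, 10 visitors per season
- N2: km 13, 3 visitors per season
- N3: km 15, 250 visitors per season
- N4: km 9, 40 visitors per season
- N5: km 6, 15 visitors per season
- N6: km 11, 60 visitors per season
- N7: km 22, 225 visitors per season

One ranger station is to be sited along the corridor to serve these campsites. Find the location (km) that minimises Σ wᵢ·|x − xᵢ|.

x = 15

For a sum of weighted absolute distances on a line, the optimum is the weighted median (not the mean). Total weight W = 603; half-weight = 301.5.
Sort by position and accumulate weight:
  km 6 (N5, w=15) → cum 15
  km 9 (N4, w=40) → cum 55
  km 11 (N6, w=60) → cum 115
  km 13 (N2, w=3) → cum 118
  km 15 (N3, w=250) → cum 368  ≥ 301.5 → median here
  km 22 (N7, w=225) → cum 593
  km 28 (N1, w=10) → cum 603
Optimal location: km 15.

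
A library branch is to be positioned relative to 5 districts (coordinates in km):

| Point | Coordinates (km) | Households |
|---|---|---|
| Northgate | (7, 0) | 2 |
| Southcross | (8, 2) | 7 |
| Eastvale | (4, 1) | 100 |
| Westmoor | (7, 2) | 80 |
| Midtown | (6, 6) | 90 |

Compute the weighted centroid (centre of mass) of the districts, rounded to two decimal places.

(5.63, 2.92)

The minimiser of Σwᵢ‖p−pᵢ‖² is the weighted centroid p* = (Σwᵢpᵢ)/(Σwᵢ).
Σwᵢ = 279.
Σwᵢxᵢ = 2·7 + 7·8 + 100·4 + 80·7 + 90·6 = 1570.
Σwᵢyᵢ = 2·0 + 7·2 + 100·1 + 80·2 + 90·6 = 814.
x* = 1570/279 = 5.63, y* = 814/279 = 2.92.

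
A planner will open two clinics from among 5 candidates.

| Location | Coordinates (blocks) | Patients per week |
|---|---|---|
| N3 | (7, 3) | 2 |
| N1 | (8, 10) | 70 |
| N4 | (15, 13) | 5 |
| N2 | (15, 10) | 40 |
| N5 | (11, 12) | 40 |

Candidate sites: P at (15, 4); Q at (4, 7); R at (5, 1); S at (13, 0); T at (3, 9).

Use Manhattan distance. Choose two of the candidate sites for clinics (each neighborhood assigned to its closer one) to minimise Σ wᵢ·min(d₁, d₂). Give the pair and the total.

{P, T}, total 1163

Evaluate every pair (each demand assigned to the nearer of the two):
  {P, T}: total = 1163
  {P, Q}: total = 1269
  {S, T}: total = 1433
  {R, T}: total = 1468
  {Q, T}: total = 1474
  {Q, S}: total = 1539
  {P, R}: total = 1613
  {Q, R}: total = 1623
  {P, S}: total = 1693
  {R, S}: total = 1963
Best pair: {P, T} with total 1163.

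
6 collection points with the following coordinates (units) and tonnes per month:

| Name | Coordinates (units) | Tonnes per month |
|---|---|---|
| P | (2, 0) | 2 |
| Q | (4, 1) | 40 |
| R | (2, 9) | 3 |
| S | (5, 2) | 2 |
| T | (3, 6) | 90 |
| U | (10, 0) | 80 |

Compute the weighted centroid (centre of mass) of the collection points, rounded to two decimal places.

(5.76, 2.82)

The minimiser of Σwᵢ‖p−pᵢ‖² is the weighted centroid p* = (Σwᵢpᵢ)/(Σwᵢ).
Σwᵢ = 217.
Σwᵢxᵢ = 2·2 + 40·4 + 3·2 + 2·5 + 90·3 + 80·10 = 1250.
Σwᵢyᵢ = 2·0 + 40·1 + 3·9 + 2·2 + 90·6 + 80·0 = 611.
x* = 1250/217 = 5.76, y* = 611/217 = 2.82.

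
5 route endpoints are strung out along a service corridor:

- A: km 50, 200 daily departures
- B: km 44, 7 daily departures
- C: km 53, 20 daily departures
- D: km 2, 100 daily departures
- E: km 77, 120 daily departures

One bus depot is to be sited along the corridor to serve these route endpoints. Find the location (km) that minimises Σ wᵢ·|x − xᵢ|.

x = 50

For a sum of weighted absolute distances on a line, the optimum is the weighted median (not the mean). Total weight W = 447; half-weight = 223.5.
Sort by position and accumulate weight:
  km 2 (D, w=100) → cum 100
  km 44 (B, w=7) → cum 107
  km 50 (A, w=200) → cum 307  ≥ 223.5 → median here
  km 53 (C, w=20) → cum 327
  km 77 (E, w=120) → cum 447
Optimal location: km 50.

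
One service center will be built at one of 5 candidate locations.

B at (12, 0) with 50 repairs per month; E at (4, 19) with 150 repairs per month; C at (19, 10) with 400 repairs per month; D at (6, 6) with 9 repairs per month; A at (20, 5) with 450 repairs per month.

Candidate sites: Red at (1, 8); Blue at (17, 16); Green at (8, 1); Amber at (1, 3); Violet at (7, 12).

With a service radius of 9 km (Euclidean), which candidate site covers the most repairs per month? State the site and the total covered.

Coverage radius r = 9 km; a point is covered iff (Δx)²+(Δy)² ≤ 9² = 81.
  Red (1, 8): covers {D} → 9
  Blue (17, 16): covers {C} → 400
  Green (8, 1): covers {B, D} → 59
  Amber (1, 3): covers {D} → 9
  Violet (7, 12): covers {E, D} → 159
Maximum coverage at Blue: 400 repairs per month.

Blue, covering 400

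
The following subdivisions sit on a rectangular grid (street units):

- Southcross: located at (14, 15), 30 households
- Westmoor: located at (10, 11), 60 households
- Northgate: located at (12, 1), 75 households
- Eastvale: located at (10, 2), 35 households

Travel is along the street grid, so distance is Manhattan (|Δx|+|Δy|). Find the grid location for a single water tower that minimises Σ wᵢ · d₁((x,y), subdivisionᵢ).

Manhattan distance separates: Σwᵢ(|x−xᵢ|+|y−yᵢ|) = Σwᵢ|x−xᵢ| + Σwᵢ|y−yᵢ|, so x and y are optimised independently as 1-D weighted medians.
Total weight W = 200; half = 100.
x-coordinate, sorted with cumulative weight:
  x=10 (Westmoor, w=60) cum 60
  x=10 (Eastvale, w=35) cum 95
  x=12 (Northgate, w=75) cum 170  ← median
  x=14 (Southcross, w=30) cum 200
⇒ x* = 12
y-coordinate, sorted with cumulative weight:
  y=1 (Northgate, w=75) cum 75
  y=2 (Eastvale, w=35) cum 110  ← median
  y=11 (Westmoor, w=60) cum 170
  y=15 (Southcross, w=30) cum 200
⇒ y* = 2

(12, 2)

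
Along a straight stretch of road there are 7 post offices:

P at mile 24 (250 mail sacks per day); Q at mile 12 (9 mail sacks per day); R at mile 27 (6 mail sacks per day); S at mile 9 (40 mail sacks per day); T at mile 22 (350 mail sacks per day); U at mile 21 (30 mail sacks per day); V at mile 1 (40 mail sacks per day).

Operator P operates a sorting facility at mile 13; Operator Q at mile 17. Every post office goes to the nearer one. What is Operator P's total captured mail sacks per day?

The indifferent point is the midpoint (13+17)/2 = 15; post offices left of it (closer to Operator P at 13) go to Operator P, those right go to Operator Q.
  V at 1 (w=40) → Operator P
  S at 9 (w=40) → Operator P
  Q at 12 (w=9) → Operator P
  U at 21 (w=30) → Operator Q
  T at 22 (w=350) → Operator Q
  P at 24 (w=250) → Operator Q
  R at 27 (w=6) → Operator Q
Operator P captures 89; Operator Q captures 636.

89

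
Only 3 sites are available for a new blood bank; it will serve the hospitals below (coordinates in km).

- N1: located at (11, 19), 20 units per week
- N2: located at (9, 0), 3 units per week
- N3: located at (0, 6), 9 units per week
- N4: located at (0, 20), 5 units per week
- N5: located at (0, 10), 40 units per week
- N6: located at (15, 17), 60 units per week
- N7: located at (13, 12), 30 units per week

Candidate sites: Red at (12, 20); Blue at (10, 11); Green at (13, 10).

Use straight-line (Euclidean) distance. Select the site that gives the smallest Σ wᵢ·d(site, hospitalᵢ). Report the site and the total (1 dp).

Total weighted distance at each candidate:
  Red (12, 20): total = 1436.2
  Blue (10, 11): total = 1327.8
  Green (13, 10): total = 1437.9
Minimum is at Blue with total 1327.8 km.

Blue, total 1327.8 km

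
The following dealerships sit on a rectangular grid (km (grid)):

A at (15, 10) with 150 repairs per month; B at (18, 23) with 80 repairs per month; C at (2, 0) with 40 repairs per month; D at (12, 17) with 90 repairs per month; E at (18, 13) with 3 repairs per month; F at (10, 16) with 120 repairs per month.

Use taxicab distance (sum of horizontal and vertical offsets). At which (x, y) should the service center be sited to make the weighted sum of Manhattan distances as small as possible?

Manhattan distance separates: Σwᵢ(|x−xᵢ|+|y−yᵢ|) = Σwᵢ|x−xᵢ| + Σwᵢ|y−yᵢ|, so x and y are optimised independently as 1-D weighted medians.
Total weight W = 483; half = 241.5.
x-coordinate, sorted with cumulative weight:
  x=2 (C, w=40) cum 40
  x=10 (F, w=120) cum 160
  x=12 (D, w=90) cum 250  ← median
  x=15 (A, w=150) cum 400
  x=18 (B, w=80) cum 480
  x=18 (E, w=3) cum 483
⇒ x* = 12
y-coordinate, sorted with cumulative weight:
  y=0 (C, w=40) cum 40
  y=10 (A, w=150) cum 190
  y=13 (E, w=3) cum 193
  y=16 (F, w=120) cum 313  ← median
  y=17 (D, w=90) cum 403
  y=23 (B, w=80) cum 483
⇒ y* = 16

(12, 16)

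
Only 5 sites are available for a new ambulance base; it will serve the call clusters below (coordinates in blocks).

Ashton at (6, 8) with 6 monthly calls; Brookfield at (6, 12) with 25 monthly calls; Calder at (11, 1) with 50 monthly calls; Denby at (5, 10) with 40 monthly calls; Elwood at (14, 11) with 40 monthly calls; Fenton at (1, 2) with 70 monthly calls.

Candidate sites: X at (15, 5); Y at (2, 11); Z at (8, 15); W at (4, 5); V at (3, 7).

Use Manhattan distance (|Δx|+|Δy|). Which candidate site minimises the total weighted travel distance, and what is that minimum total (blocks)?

Total weighted distance at each candidate:
  X (15, 5): total = 2942
  Y (2, 11): total = 2457
  Z (8, 15): total = 3149
  W (4, 5): total = 2105
  V (3, 7): total = 2214
Minimum is at W with total 2105 blocks.

W, total 2105 blocks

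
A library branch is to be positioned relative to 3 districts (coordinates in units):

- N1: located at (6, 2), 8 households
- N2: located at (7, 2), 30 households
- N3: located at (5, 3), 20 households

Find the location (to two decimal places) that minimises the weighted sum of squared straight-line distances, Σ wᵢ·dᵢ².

(6.17, 2.34)

The minimiser of Σwᵢ‖p−pᵢ‖² is the weighted centroid p* = (Σwᵢpᵢ)/(Σwᵢ).
Σwᵢ = 58.
Σwᵢxᵢ = 8·6 + 30·7 + 20·5 = 358.
Σwᵢyᵢ = 8·2 + 30·2 + 20·3 = 136.
x* = 358/58 = 6.17, y* = 136/58 = 2.34.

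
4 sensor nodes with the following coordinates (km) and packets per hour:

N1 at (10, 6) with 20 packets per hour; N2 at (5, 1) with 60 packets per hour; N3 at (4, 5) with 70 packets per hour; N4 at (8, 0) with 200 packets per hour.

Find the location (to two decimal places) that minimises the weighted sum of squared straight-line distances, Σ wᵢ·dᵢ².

(6.80, 1.51)

The minimiser of Σwᵢ‖p−pᵢ‖² is the weighted centroid p* = (Σwᵢpᵢ)/(Σwᵢ).
Σwᵢ = 350.
Σwᵢxᵢ = 20·10 + 60·5 + 70·4 + 200·8 = 2380.
Σwᵢyᵢ = 20·6 + 60·1 + 70·5 + 200·0 = 530.
x* = 2380/350 = 6.80, y* = 530/350 = 1.51.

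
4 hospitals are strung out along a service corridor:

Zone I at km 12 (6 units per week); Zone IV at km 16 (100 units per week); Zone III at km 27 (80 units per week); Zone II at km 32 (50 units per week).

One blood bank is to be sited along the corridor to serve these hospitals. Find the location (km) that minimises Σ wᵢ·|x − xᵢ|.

x = 27

For a sum of weighted absolute distances on a line, the optimum is the weighted median (not the mean). Total weight W = 236; half-weight = 118.
Sort by position and accumulate weight:
  km 12 (Zone I, w=6) → cum 6
  km 16 (Zone IV, w=100) → cum 106
  km 27 (Zone III, w=80) → cum 186  ≥ 118 → median here
  km 32 (Zone II, w=50) → cum 236
Optimal location: km 27.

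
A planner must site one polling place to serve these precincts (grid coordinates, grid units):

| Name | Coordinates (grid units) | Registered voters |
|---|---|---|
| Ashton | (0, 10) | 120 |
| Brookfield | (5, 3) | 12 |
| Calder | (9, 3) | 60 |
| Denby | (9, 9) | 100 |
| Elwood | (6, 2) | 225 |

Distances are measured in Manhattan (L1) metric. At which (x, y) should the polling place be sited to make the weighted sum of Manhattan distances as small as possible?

(6, 3)

Manhattan distance separates: Σwᵢ(|x−xᵢ|+|y−yᵢ|) = Σwᵢ|x−xᵢ| + Σwᵢ|y−yᵢ|, so x and y are optimised independently as 1-D weighted medians.
Total weight W = 517; half = 258.5.
x-coordinate, sorted with cumulative weight:
  x=0 (Ashton, w=120) cum 120
  x=5 (Brookfield, w=12) cum 132
  x=6 (Elwood, w=225) cum 357  ← median
  x=9 (Calder, w=60) cum 417
  x=9 (Denby, w=100) cum 517
⇒ x* = 6
y-coordinate, sorted with cumulative weight:
  y=2 (Elwood, w=225) cum 225
  y=3 (Brookfield, w=12) cum 237
  y=3 (Calder, w=60) cum 297  ← median
  y=9 (Denby, w=100) cum 397
  y=10 (Ashton, w=120) cum 517
⇒ y* = 3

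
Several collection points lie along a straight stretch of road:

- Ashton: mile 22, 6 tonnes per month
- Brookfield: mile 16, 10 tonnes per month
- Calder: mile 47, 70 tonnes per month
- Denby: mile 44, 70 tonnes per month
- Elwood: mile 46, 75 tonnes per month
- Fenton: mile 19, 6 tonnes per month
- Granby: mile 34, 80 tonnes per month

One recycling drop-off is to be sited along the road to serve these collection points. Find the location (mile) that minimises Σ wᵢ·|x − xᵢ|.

x = 44

For a sum of weighted absolute distances on a line, the optimum is the weighted median (not the mean). Total weight W = 317; half-weight = 158.5.
Sort by position and accumulate weight:
  mile 16 (Brookfield, w=10) → cum 10
  mile 19 (Fenton, w=6) → cum 16
  mile 22 (Ashton, w=6) → cum 22
  mile 34 (Granby, w=80) → cum 102
  mile 44 (Denby, w=70) → cum 172  ≥ 158.5 → median here
  mile 46 (Elwood, w=75) → cum 247
  mile 47 (Calder, w=70) → cum 317
Optimal location: mile 44.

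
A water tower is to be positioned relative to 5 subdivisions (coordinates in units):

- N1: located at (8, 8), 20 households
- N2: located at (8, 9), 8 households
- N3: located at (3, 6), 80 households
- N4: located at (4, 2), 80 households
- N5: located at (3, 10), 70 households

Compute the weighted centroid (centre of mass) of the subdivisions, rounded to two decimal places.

The minimiser of Σwᵢ‖p−pᵢ‖² is the weighted centroid p* = (Σwᵢpᵢ)/(Σwᵢ).
Σwᵢ = 258.
Σwᵢxᵢ = 20·8 + 8·8 + 80·3 + 80·4 + 70·3 = 994.
Σwᵢyᵢ = 20·8 + 8·9 + 80·6 + 80·2 + 70·10 = 1572.
x* = 994/258 = 3.85, y* = 1572/258 = 6.09.

(3.85, 6.09)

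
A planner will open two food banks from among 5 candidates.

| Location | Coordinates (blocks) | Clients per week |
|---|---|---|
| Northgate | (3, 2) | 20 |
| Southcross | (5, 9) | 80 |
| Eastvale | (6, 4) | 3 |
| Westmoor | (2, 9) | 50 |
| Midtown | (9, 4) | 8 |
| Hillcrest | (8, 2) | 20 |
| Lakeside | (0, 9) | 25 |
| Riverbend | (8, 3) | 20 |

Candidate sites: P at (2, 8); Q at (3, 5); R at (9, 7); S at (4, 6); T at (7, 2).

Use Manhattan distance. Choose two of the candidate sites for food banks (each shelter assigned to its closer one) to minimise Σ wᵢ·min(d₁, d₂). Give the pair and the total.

{P, T}, total 626

Evaluate every pair (each demand assigned to the nearer of the two):
  {P, T}: total = 626
  {P, R}: total = 847
  {P, Q}: total = 873
  {P, S}: total = 913
  {S, T}: total = 926
  {Q, T}: total = 1066
  {R, S}: total = 1101
  {Q, S}: total = 1173
  {Q, R}: total = 1221
  {R, T}: total = 1378
Best pair: {P, T} with total 626.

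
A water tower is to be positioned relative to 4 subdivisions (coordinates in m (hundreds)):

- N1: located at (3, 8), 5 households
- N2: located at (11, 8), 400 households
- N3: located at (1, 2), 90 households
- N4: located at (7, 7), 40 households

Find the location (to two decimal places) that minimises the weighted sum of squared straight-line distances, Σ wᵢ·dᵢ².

(8.94, 6.92)

The minimiser of Σwᵢ‖p−pᵢ‖² is the weighted centroid p* = (Σwᵢpᵢ)/(Σwᵢ).
Σwᵢ = 535.
Σwᵢxᵢ = 5·3 + 400·11 + 90·1 + 40·7 = 4785.
Σwᵢyᵢ = 5·8 + 400·8 + 90·2 + 40·7 = 3700.
x* = 4785/535 = 8.94, y* = 3700/535 = 6.92.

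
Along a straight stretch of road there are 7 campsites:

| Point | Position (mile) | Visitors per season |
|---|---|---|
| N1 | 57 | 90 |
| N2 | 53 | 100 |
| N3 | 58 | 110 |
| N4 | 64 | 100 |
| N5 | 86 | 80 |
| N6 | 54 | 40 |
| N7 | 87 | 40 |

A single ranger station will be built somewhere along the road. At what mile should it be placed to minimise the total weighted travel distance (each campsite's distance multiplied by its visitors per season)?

x = 58

For a sum of weighted absolute distances on a line, the optimum is the weighted median (not the mean). Total weight W = 560; half-weight = 280.
Sort by position and accumulate weight:
  mile 53 (N2, w=100) → cum 100
  mile 54 (N6, w=40) → cum 140
  mile 57 (N1, w=90) → cum 230
  mile 58 (N3, w=110) → cum 340  ≥ 280 → median here
  mile 64 (N4, w=100) → cum 440
  mile 86 (N5, w=80) → cum 520
  mile 87 (N7, w=40) → cum 560
Optimal location: mile 58.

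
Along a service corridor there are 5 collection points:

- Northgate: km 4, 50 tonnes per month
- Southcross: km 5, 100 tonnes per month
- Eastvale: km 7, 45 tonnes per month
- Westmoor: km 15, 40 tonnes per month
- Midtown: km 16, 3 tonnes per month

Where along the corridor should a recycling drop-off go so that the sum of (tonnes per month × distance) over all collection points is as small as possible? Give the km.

x = 5

For a sum of weighted absolute distances on a line, the optimum is the weighted median (not the mean). Total weight W = 238; half-weight = 119.
Sort by position and accumulate weight:
  km 4 (Northgate, w=50) → cum 50
  km 5 (Southcross, w=100) → cum 150  ≥ 119 → median here
  km 7 (Eastvale, w=45) → cum 195
  km 15 (Westmoor, w=40) → cum 235
  km 16 (Midtown, w=3) → cum 238
Optimal location: km 5.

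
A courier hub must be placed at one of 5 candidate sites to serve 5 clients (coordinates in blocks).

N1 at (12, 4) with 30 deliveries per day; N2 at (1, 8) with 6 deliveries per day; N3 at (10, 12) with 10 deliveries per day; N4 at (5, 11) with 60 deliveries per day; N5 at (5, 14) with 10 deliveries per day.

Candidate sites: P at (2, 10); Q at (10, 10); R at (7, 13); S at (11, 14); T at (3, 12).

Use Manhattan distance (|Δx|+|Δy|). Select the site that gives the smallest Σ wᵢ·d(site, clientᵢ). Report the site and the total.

Q, total 776 blocks

Total weighted distance at each candidate:
  P (2, 10): total = 908
  Q (10, 10): total = 776
  R (7, 13): total = 796
  S (11, 14): total = 1056
  T (3, 12): total = 836
Minimum is at Q with total 776 blocks.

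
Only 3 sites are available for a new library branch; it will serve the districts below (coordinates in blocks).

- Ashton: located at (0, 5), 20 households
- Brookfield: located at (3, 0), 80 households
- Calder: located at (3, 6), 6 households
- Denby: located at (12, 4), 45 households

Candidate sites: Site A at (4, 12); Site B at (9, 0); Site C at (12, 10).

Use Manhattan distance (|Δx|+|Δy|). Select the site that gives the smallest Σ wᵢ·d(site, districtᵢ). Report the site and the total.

Site B, total 1147 blocks

Total weighted distance at each candidate:
  Site A (4, 12): total = 2022
  Site B (9, 0): total = 1147
  Site C (12, 10): total = 2208
Minimum is at Site B with total 1147 blocks.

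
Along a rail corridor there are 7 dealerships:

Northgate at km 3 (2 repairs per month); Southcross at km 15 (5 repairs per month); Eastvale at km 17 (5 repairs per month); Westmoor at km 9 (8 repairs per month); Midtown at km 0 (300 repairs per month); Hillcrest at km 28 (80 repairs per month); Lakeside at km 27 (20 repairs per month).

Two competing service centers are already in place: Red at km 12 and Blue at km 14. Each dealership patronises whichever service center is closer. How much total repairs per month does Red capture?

310

The indifferent point is the midpoint (12+14)/2 = 13; dealerships left of it (closer to Red at 12) go to Red, those right go to Blue.
  Midtown at 0 (w=300) → Red
  Northgate at 3 (w=2) → Red
  Westmoor at 9 (w=8) → Red
  Southcross at 15 (w=5) → Blue
  Eastvale at 17 (w=5) → Blue
  Lakeside at 27 (w=20) → Blue
  Hillcrest at 28 (w=80) → Blue
Red captures 310; Blue captures 110.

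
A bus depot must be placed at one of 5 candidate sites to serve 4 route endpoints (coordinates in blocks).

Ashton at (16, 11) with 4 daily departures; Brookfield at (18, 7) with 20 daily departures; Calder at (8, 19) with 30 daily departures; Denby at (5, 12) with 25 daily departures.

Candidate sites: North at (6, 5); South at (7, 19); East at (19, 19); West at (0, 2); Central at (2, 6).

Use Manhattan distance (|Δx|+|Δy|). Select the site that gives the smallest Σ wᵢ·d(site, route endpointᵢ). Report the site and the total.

Total weighted distance at each candidate:
  North (6, 5): total = 1024
  South (7, 19): total = 783
  East (19, 19): total = 1159
  West (0, 2): total = 1685
  Central (2, 6): total = 1211
Minimum is at South with total 783 blocks.

South, total 783 blocks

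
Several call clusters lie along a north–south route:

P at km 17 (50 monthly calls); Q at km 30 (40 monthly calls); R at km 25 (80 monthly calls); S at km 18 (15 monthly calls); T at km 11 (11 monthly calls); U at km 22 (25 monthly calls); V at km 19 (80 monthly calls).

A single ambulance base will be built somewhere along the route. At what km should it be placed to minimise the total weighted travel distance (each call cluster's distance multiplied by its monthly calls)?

x = 19

For a sum of weighted absolute distances on a line, the optimum is the weighted median (not the mean). Total weight W = 301; half-weight = 150.5.
Sort by position and accumulate weight:
  km 11 (T, w=11) → cum 11
  km 17 (P, w=50) → cum 61
  km 18 (S, w=15) → cum 76
  km 19 (V, w=80) → cum 156  ≥ 150.5 → median here
  km 22 (U, w=25) → cum 181
  km 25 (R, w=80) → cum 261
  km 30 (Q, w=40) → cum 301
Optimal location: km 19.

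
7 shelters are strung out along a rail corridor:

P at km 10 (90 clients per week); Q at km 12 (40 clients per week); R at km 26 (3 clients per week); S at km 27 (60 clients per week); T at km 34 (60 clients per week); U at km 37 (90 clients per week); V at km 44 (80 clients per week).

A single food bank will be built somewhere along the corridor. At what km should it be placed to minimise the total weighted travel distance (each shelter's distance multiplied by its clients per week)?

For a sum of weighted absolute distances on a line, the optimum is the weighted median (not the mean). Total weight W = 423; half-weight = 211.5.
Sort by position and accumulate weight:
  km 10 (P, w=90) → cum 90
  km 12 (Q, w=40) → cum 130
  km 26 (R, w=3) → cum 133
  km 27 (S, w=60) → cum 193
  km 34 (T, w=60) → cum 253  ≥ 211.5 → median here
  km 37 (U, w=90) → cum 343
  km 44 (V, w=80) → cum 423
Optimal location: km 34.

x = 34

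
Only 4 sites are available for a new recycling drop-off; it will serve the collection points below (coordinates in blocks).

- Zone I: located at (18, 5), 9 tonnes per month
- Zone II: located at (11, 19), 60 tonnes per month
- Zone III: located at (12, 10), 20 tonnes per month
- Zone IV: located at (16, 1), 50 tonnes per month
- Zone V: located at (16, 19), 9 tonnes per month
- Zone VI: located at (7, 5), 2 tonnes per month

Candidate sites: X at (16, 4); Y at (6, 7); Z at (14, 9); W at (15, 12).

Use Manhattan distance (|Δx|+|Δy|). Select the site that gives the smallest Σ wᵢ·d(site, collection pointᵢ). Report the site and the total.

Total weighted distance at each candidate:
  X (16, 4): total = 1732
  Y (6, 7): total = 2330
  Z (14, 9): total = 1542
  W (15, 12): total = 1552
Minimum is at Z with total 1542 blocks.

Z, total 1542 blocks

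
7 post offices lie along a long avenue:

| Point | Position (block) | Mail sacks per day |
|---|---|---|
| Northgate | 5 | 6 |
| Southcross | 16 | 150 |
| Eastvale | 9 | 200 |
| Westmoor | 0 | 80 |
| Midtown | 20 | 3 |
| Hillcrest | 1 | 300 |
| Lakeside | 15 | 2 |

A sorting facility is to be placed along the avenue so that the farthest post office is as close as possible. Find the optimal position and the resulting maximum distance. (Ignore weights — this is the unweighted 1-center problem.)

location 10, max distance 10

The 1-center on a line is the midpoint of the two extreme points: leftmost at 0, rightmost at 20.
Optimal location = (0 + 20)/2 = 10; maximum distance = (20 − 0)/2 = 10.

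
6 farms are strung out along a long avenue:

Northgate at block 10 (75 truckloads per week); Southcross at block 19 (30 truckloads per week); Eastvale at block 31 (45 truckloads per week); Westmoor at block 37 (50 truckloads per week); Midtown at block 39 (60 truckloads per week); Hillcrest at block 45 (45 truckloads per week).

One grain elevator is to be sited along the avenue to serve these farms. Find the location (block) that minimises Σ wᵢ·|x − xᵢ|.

x = 37

For a sum of weighted absolute distances on a line, the optimum is the weighted median (not the mean). Total weight W = 305; half-weight = 152.5.
Sort by position and accumulate weight:
  block 10 (Northgate, w=75) → cum 75
  block 19 (Southcross, w=30) → cum 105
  block 31 (Eastvale, w=45) → cum 150
  block 37 (Westmoor, w=50) → cum 200  ≥ 152.5 → median here
  block 39 (Midtown, w=60) → cum 260
  block 45 (Hillcrest, w=45) → cum 305
Optimal location: block 37.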